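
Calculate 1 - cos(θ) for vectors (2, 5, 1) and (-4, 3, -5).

With u = (2, 5, 1), v = (-4, 3, -5):
u·v = 2·(-4) + 5·3 + 1·(-5) = (-8) + 15 + (-5) = 2.
|u| = √(2² + 5² + 1²) = √30, |v| = √((-4)² + 3² + (-5)²) = √50, so |u||v| = √(30·50) = √1500.
cos θ = (u·v)/(|u||v|) = 2/√1500 ≈ 0.0516
Cosine distance = 1 - cos θ ≈ 1 - 0.0516 = 0.9484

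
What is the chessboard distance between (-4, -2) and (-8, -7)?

max(|x_i - y_i|) = max(|-4 - (-8)|, |-2 - (-7)|) = max(4, 5) = 5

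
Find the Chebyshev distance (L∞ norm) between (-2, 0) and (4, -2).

max(|x_i - y_i|) = max(|-2 - 4|, |0 - (-2)|) = max(6, 2) = 6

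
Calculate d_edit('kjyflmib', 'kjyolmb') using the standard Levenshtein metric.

Let D[i][j] be the edit distance between the first i characters of 'kjyflmib' and the first j characters of 'kjyolmb', with D[i][0] = i, D[0][j] = j, and D[i][j] = D[i-1][j-1] if the characters match, else 1 + min(D[i-1][j], D[i][j-1], D[i-1][j-1]). Filling the table (rows: prefixes of 'kjyflmib', columns: prefixes of 'kjyolmb'):
     ε  k  j  y  o  l  m  b
  ε  0  1  2  3  4  5  6  7
  k  1  0  1  2  3  4  5  6
  j  2  1  0  1  2  3  4  5
  y  3  2  1  0  1  2  3  4
  f  4  3  2  1  1  2  3  4
  l  5  4  3  2  2  1  2  3
  m  6  5  4  3  3  2  1  2
  i  7  6  5  4  4  3  2  2
  b  8  7  6  5  5  4  3  2
The bottom-right entry gives D[8][7] = 2, so no sequence of fewer than 2 edits works. Backtracking through the table gives one optimal edit sequence (2 edits):
  kjyflmib → kjyolmib (sub f→o @4)
  kjyolmib → kjyolmb (del i @7)
Edit distance = 2.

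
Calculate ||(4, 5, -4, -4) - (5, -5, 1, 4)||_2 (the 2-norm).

(Σ|x_i - y_i|^2)^(1/2) = (|4 - 5|^2 + |5 - (-5)|^2 + |-4 - 1|^2 + |-4 - 4|^2)^(1/2)
= (1^2 + 10^2 + 5^2 + 8^2)^(1/2) = (1 + 100 + 25 + 64)^(1/2) = (190)^(1/2) ≈ 13.784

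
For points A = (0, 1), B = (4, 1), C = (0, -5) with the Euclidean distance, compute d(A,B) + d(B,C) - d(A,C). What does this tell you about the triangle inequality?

d(A,B) = √(4² + 0²) = √16 = 4, d(B,C) = √(4² + 6²) = √52 ≈ 7.2111, d(A,C) = √(0² + 6²) = √36 = 6.
d(A,B) + d(B,C) - d(A,C) = 4 + 7.2111 - 6 = 11.2111 - 6 = 5.2111 (to 4 decimal places). This is ≥ 0, so the triangle inequality holds for these points.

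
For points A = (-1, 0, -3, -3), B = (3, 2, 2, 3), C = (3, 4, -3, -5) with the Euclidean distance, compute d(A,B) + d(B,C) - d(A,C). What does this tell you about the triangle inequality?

d(A,B) = √(4² + 2² + 5² + 6²) = √81 = 9, d(B,C) = √(0² + 2² + 5² + 8²) = √93 ≈ 9.6437, d(A,C) = √(4² + 4² + 0² + 2²) = √36 = 6.
d(A,B) + d(B,C) - d(A,C) = 9 + 9.6437 - 6 = 18.6437 - 6 = 12.6437 (to 4 decimal places). This is ≥ 0, so the triangle inequality holds for these points.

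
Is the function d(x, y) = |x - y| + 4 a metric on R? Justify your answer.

No. d fails identity of indiscernibles (specifically d(x,x) = 0): d(2, 2) = |2 - 2| + 4 = 0 + 4 = 4 ≠ 0.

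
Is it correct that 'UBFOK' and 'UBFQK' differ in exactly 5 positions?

Differing positions: 4. Hamming distance = 1, so the claim that d_H = 5 is false.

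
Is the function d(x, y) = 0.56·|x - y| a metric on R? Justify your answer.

Yes. Since |x - y| is a metric on R and 0.56 > 0, the positive scalar multiple 0.56·|x - y| is also a metric: scaling by a positive constant preserves non-negativity, identity (d=0 ⟺ |x-y|=0 ⟺ x=y), symmetry, and the triangle inequality.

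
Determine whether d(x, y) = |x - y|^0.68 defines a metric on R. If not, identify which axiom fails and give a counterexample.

Yes. With 0 < p = 0.68 ≤ 1, d(x,y) = |x-y|^0.68 is a metric on R. Non-negativity and symmetry are immediate; |x-y|^0.68 = 0 ⟺ |x-y| = 0 ⟺ x = y. For the triangle inequality, the function t ↦ t^0.68 is subadditive on [0,∞) when p ≤ 1, so |x-z|^0.68 ≤ (|x-y| + |y-z|)^0.68 ≤ |x-y|^0.68 + |y-z|^0.68.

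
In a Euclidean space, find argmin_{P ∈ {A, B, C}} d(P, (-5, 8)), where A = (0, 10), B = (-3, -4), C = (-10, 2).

Distances: d(A) ≈ 5.3852, d(B) ≈ 12.1655, d(C) ≈ 7.8102. Nearest: A = (0, 10) with distance 5.3852.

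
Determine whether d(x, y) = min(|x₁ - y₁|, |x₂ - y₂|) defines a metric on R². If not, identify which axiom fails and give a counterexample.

No. d fails identity of indiscernibles: take x = (1, 0) and y = (1, 4). Then d(x,y) = min(|1 - 1|, |0 - 4|) = min(0, 4) = 0, yet x ≠ y.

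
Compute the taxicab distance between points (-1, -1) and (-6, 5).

Σ|x_i - y_i| = |-1 - (-6)| + |-1 - 5| = 5 + 6 = 11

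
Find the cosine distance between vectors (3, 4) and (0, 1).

With u = (3, 4), v = (0, 1):
u·v = 3·0 + 4·1 = 0 + 4 = 4.
|u| = √(3² + 4²) = √25, |v| = √(0² + 1²) = √1, so |u||v| = √(25·1) = √25 = 5.
cos θ = (u·v)/(|u||v|) = 4/5 = 0.8
Cosine distance = 1 - cos θ = 1 - 0.8 = 0.2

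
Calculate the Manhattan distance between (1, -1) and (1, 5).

Σ|x_i - y_i| = |1 - 1| + |-1 - 5| = 0 + 6 = 6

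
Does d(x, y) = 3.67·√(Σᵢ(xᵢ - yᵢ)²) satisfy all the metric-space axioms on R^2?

Yes. The L2 (Euclidean) norm induces a metric on R^2, and multiplying a metric by a positive constant 3.67 > 0 preserves all four axioms: non-negativity (3.67·||x-y|| ≥ 0), identity (3.67·||x-y|| = 0 ⟺ ||x-y|| = 0 ⟺ x = y), symmetry (||x-y|| = ||y-x||), and the triangle inequality (3.67·||x-z|| ≤ 3.67·||x-y|| + 3.67·||y-z||). So d is a metric.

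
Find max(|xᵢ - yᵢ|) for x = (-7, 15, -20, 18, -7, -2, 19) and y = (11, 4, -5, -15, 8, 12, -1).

max(|x_i - y_i|) = max(|-7 - 11|, |15 - 4|, |-20 - (-5)|, |18 - (-15)|, |-7 - 8|, |-2 - 12|, |19 - (-1)|) = max(18, 11, 15, 33, 15, 14, 20) = 33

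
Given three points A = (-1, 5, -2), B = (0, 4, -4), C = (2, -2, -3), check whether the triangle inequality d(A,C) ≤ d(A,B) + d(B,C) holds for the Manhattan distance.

d(A,B) = 1 + 1 + 2 = 4, d(B,C) = 2 + 6 + 1 = 9, d(A,C) = 3 + 7 + 1 = 11.
d(A,C) = 11 ≤ 4 + 9 = 13. Triangle inequality is satisfied.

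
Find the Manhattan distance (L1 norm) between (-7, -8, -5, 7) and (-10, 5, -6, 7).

Σ|x_i - y_i| = |-7 - (-10)| + |-8 - 5| + |-5 - (-6)| + |7 - 7| = 3 + 13 + 1 + 0 = 17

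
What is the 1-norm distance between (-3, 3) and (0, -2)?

Σ|x_i - y_i| = |-3 - 0| + |3 - (-2)| = 3 + 5 = 8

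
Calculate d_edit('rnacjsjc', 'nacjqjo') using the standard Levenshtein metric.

Let D[i][j] be the edit distance between the first i characters of 'rnacjsjc' and the first j characters of 'nacjqjo', with D[i][0] = i, D[0][j] = j, and D[i][j] = D[i-1][j-1] if the characters match, else 1 + min(D[i-1][j], D[i][j-1], D[i-1][j-1]). Filling the table (rows: prefixes of 'rnacjsjc', columns: prefixes of 'nacjqjo'):
     ε  n  a  c  j  q  j  o
  ε  0  1  2  3  4  5  6  7
  r  1  1  2  3  4  5  6  7
  n  2  1  2  3  4  5  6  7
  a  3  2  1  2  3  4  5  6
  c  4  3  2  1  2  3  4  5
  j  5  4  3  2  1  2  3  4
  s  6  5  4  3  2  2  3  4
  j  7  6  5  4  3  3  2  3
  c  8  7  6  5  4  4  3  3
The bottom-right entry gives D[8][7] = 3, so no sequence of fewer than 3 edits works. Backtracking through the table gives one optimal edit sequence (3 edits):
  rnacjsjc → nacjsjc (del r @1)
  nacjsjc → nacjqjc (sub s→q @5)
  nacjqjc → nacjqjo (sub c→o @7)
Edit distance = 3.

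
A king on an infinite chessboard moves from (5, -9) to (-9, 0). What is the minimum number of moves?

max(|x_i - y_i|) = max(|5 - (-9)|, |-9 - 0|) = max(14, 9) = 14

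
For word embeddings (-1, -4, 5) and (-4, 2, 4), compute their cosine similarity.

With u = (-1, -4, 5), v = (-4, 2, 4):
u·v = (-1)·(-4) + (-4)·2 + 5·4 = 4 + (-8) + 20 = 16.
|u| = √((-1)² + (-4)² + 5²) = √42, |v| = √((-4)² + 2² + 4²) = √36, so |u||v| = √(42·36) = √1512.
cos θ = (u·v)/(|u||v|) = 16/√1512 ≈ 0.4115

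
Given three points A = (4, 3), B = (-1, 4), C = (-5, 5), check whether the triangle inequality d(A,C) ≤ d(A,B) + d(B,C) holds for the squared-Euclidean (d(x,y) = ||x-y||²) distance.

d(A,B) = 5² + 1² = 26, d(B,C) = 4² + 1² = 17, d(A,C) = 9² + 2² = 85.
d(A,C) = 85 > 26 + 17 = 43. Triangle inequality is VIOLATED. (Squared-Euclidean is not a metric — this is a counterexample.)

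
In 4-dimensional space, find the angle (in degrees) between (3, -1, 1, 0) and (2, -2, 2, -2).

With u = (3, -1, 1, 0), v = (2, -2, 2, -2):
u·v = 3·2 + (-1)·(-2) + 1·2 + 0·(-2) = 6 + 2 + 2 + 0 = 10.
|u| = √(3² + (-1)² + 1² + 0²) = √11, |v| = √(2² + (-2)² + 2² + (-2)²) = √16, so |u||v| = √(11·16) = √176.
cos θ = (u·v)/(|u||v|) = 10/√176 ≈ 0.753778
θ = arccos(0.753778) ≈ 41.08°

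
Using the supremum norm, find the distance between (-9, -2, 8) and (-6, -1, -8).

max(|x_i - y_i|) = max(|-9 - (-6)|, |-2 - (-1)|, |8 - (-8)|) = max(3, 1, 16) = 16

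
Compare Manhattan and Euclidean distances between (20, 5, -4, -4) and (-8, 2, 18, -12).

L1 = |20 - (-8)| + |5 - 2| + |-4 - 18| + |-4 - (-12)| = 28 + 3 + 22 + 8 = 61
L2 = √(28² + 3² + 22² + 8²) = √1341 ≈ 36.6197
L1 ≥ L2 always (equality iff movement is along one axis); L1 > L2 here.
Ratio L1/L2 = 61/√1341 ≈ 1.6658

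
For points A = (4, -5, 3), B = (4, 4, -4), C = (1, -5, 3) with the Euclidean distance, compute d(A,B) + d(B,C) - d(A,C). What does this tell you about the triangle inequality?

d(A,B) = √(0² + 9² + 7²) = √130 ≈ 11.4018, d(B,C) = √(3² + 9² + 7²) = √139 ≈ 11.7898, d(A,C) = √(3² + 0² + 0²) = √9 = 3.
d(A,B) + d(B,C) - d(A,C) = 11.4018 + 11.7898 - 3 = 23.1916 - 3 = 20.1916 (to 4 decimal places). This is ≥ 0, so the triangle inequality holds for these points.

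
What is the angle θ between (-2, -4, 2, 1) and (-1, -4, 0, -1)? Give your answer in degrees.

With u = (-2, -4, 2, 1), v = (-1, -4, 0, -1):
u·v = (-2)·(-1) + (-4)·(-4) + 2·0 + 1·(-1) = 2 + 16 + 0 + (-1) = 17.
|u| = √((-2)² + (-4)² + 2² + 1²) = √25, |v| = √((-1)² + (-4)² + 0² + (-1)²) = √18, so |u||v| = √(25·18) = √450.
cos θ = (u·v)/(|u||v|) = 17/√450 ≈ 0.801388
θ = arccos(0.801388) ≈ 36.74°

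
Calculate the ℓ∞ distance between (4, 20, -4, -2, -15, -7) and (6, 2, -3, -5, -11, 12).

max(|x_i - y_i|) = max(|4 - 6|, |20 - 2|, |-4 - (-3)|, |-2 - (-5)|, |-15 - (-11)|, |-7 - 12|) = max(2, 18, 1, 3, 4, 19) = 19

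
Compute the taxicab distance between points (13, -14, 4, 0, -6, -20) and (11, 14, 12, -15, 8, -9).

Σ|x_i - y_i| = |13 - 11| + |-14 - 14| + |4 - 12| + |0 - (-15)| + |-6 - 8| + |-20 - (-9)| = 2 + 28 + 8 + 15 + 14 + 11 = 78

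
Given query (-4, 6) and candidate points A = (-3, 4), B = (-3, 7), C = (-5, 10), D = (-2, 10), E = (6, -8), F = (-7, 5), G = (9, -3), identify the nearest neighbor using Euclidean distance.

Distances: d(A) ≈ 2.2361, d(B) ≈ 1.4142, d(C) ≈ 4.1231, d(D) ≈ 4.4721, d(E) ≈ 17.2047, d(F) ≈ 3.1623, d(G) ≈ 15.8114. Nearest: B = (-3, 7) with distance 1.4142.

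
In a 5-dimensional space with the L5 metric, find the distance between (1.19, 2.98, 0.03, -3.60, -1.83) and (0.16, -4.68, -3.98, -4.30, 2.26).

(Σ|x_i - y_i|^5)^(1/5) = (|1.19 - 0.16|^5 + |2.98 - (-4.68)|^5 + |0.03 - (-3.98)|^5 + |-3.6 - (-4.3)|^5 + |-1.83 - 2.26|^5)^(1/5)
= (1.03^5 + 7.66^5 + 4.01^5 + 0.7^5 + 4.09^5)^(1/5) ≈ (1.1593 + 26372.0474 + 1036.8642 + 0.1681 + 1144.502)^(1/5) = (28554.741)^(1/5) ≈ 7.7828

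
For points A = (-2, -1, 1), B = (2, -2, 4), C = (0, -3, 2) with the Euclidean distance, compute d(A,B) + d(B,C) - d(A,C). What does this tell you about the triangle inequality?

d(A,B) = √(4² + 1² + 3²) = √26 ≈ 5.099, d(B,C) = √(2² + 1² + 2²) = √9 = 3, d(A,C) = √(2² + 2² + 1²) = √9 = 3.
d(A,B) + d(B,C) - d(A,C) = 5.099 + 3 - 3 = 8.099 - 3 = 5.099 (to 4 decimal places). This is ≥ 0, so the triangle inequality holds for these points.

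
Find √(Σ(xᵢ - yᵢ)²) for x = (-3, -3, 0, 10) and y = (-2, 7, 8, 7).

√(Σ(x_i - y_i)²) = √((-3 - (-2))² + (-3 - 7)² + (0 - 8)² + (10 - 7)²)
= √((-1)² + (-10)² + (-8)² + 3²) = √(1 + 100 + 64 + 9) = √174 ≈ 13.1909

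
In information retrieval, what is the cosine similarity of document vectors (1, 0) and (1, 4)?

With u = (1, 0), v = (1, 4):
u·v = 1·1 + 0·4 = 1 + 0 = 1.
|u| = √(1² + 0²) = √1, |v| = √(1² + 4²) = √17, so |u||v| = √(1·17) = √17.
cos θ = (u·v)/(|u||v|) = 1/√17 ≈ 0.2425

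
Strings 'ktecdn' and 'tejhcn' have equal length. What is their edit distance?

Let D[i][j] be the edit distance between the first i characters of 'ktecdn' and the first j characters of 'tejhcn', with D[i][0] = i, D[0][j] = j, and D[i][j] = D[i-1][j-1] if the characters match, else 1 + min(D[i-1][j], D[i][j-1], D[i-1][j-1]). Filling the table (rows: prefixes of 'ktecdn', columns: prefixes of 'tejhcn'):
     ε  t  e  j  h  c  n
  ε  0  1  2  3  4  5  6
  k  1  1  2  3  4  5  6
  t  2  1  2  3  4  5  6
  e  3  2  1  2  3  4  5
  c  4  3  2  2  3  3  4
  d  5  4  3  3  3  4  4
  n  6  5  4  4  4  4  4
The bottom-right entry gives D[6][6] = 4, so no sequence of fewer than 4 edits works. Backtracking through the table gives one optimal edit sequence (4 edits):
  ktecdn → tecdn (del k @1)
  tecdn → tejcdn (ins j @3)
  tejcdn → tejhdn (sub c→h @4)
  tejhdn → tejhcn (sub d→c @5)
Edit distance = 4.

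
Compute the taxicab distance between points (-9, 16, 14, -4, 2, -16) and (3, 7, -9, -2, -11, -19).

Σ|x_i - y_i| = |-9 - 3| + |16 - 7| + |14 - (-9)| + |-4 - (-2)| + |2 - (-11)| + |-16 - (-19)| = 12 + 9 + 23 + 2 + 13 + 3 = 62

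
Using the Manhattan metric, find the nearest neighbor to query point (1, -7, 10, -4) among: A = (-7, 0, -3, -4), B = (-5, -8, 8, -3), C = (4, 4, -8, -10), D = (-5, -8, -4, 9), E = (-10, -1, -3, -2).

Distances: d(A) = 28, d(B) = 10, d(C) = 38, d(D) = 34, d(E) = 32. Nearest: B = (-5, -8, 8, -3) with distance 10.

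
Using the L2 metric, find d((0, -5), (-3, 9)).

√(Σ(x_i - y_i)²) = √((0 - (-3))² + (-5 - 9)²)
= √(3² + (-14)²) = √(9 + 196) = √205 ≈ 14.3178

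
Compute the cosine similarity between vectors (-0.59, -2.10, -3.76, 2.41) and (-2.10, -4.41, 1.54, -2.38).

With u = (-0.59, -2.10, -3.76, 2.41), v = (-2.10, -4.41, 1.54, -2.38):
u·v = (-0.59)·(-2.1) + (-2.1)·(-4.41) + (-3.76)·1.54 + 2.41·(-2.38) = 1.239 + 9.261 + (-5.7904) + (-5.7358) = -1.0262.
|u| = √((-0.59)² + (-2.1)² + (-3.76)² + 2.41²) = √(0.3481 + 4.41 + 14.1376 + 5.8081) = √24.7038, |v| = √((-2.1)² + (-4.41)² + 1.54² + (-2.38)²) = √(4.41 + 19.4481 + 2.3716 + 5.6644) = √31.8941.
cos θ = (u·v)/(|u||v|) = -1.0262/(√24.7038·√31.8941) ≈ -0.0366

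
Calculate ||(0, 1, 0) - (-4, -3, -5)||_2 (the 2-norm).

(Σ|x_i - y_i|^2)^(1/2) = (|0 - (-4)|^2 + |1 - (-3)|^2 + |0 - (-5)|^2)^(1/2)
= (4^2 + 4^2 + 5^2)^(1/2) = (16 + 16 + 25)^(1/2) = (57)^(1/2) ≈ 7.5498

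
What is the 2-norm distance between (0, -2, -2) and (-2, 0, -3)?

(Σ|x_i - y_i|^2)^(1/2) = (|0 - (-2)|^2 + |-2 - 0|^2 + |-2 - (-3)|^2)^(1/2)
= (2^2 + 2^2 + 1^2)^(1/2) = (4 + 4 + 1)^(1/2) = (9)^(1/2) = 3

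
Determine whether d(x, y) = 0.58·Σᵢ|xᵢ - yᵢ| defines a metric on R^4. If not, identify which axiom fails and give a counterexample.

Yes. The L1 (Manhattan) norm induces a metric on R^4, and multiplying a metric by a positive constant 0.58 > 0 preserves all four axioms: non-negativity (0.58·||x-y|| ≥ 0), identity (0.58·||x-y|| = 0 ⟺ ||x-y|| = 0 ⟺ x = y), symmetry (||x-y|| = ||y-x||), and the triangle inequality (0.58·||x-z|| ≤ 0.58·||x-y|| + 0.58·||y-z||). So d is a metric.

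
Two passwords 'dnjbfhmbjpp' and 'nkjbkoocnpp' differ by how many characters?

Differing positions: 1, 2, 5, 6, 7, 8, 9. Hamming distance = 7.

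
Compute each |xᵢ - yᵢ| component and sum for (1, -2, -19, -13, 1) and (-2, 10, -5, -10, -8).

Σ|x_i - y_i| = |1 - (-2)| + |-2 - 10| + |-19 - (-5)| + |-13 - (-10)| + |1 - (-8)| = 3 + 12 + 14 + 3 + 9 = 41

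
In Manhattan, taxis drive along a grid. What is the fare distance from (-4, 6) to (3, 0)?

Σ|x_i - y_i| = |-4 - 3| + |6 - 0| = 7 + 6 = 13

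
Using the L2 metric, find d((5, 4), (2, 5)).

√(Σ(x_i - y_i)²) = √((5 - 2)² + (4 - 5)²)
= √(3² + (-1)²) = √(9 + 1) = √10 ≈ 3.1623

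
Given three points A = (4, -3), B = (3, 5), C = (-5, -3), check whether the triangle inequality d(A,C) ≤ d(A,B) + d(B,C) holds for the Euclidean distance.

d(A,B) = √(1² + 8²) = √65 ≈ 8.0623, d(B,C) = √(8² + 8²) = √128 ≈ 11.3137, d(A,C) = √(9² + 0²) = √81 = 9.
d(A,C) = 9 ≤ 8.0623 + 11.3137 = 19.376. Triangle inequality is satisfied.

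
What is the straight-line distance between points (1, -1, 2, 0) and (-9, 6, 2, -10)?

√(Σ(x_i - y_i)²) = √((1 - (-9))² + (-1 - 6)² + (2 - 2)² + (0 - (-10))²)
= √(10² + (-7)² + 0² + 10²) = √(100 + 49 + 0 + 100) = √249 ≈ 15.7797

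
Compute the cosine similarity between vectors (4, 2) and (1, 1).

With u = (4, 2), v = (1, 1):
u·v = 4·1 + 2·1 = 4 + 2 = 6.
|u| = √(4² + 2²) = √20, |v| = √(1² + 1²) = √2, so |u||v| = √(20·2) = √40.
cos θ = (u·v)/(|u||v|) = 6/√40 ≈ 0.9487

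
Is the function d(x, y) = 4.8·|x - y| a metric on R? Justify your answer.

Yes. Since |x - y| is a metric on R and 4.8 > 0, the positive scalar multiple 4.8·|x - y| is also a metric: scaling by a positive constant preserves non-negativity, identity (d=0 ⟺ |x-y|=0 ⟺ x=y), symmetry, and the triangle inequality.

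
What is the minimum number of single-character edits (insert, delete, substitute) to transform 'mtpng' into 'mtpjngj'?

Let D[i][j] be the edit distance between the first i characters of 'mtpng' and the first j characters of 'mtpjngj', with D[i][0] = i, D[0][j] = j, and D[i][j] = D[i-1][j-1] if the characters match, else 1 + min(D[i-1][j], D[i][j-1], D[i-1][j-1]). Filling the table (rows: prefixes of 'mtpng', columns: prefixes of 'mtpjngj'):
     ε  m  t  p  j  n  g  j
  ε  0  1  2  3  4  5  6  7
  m  1  0  1  2  3  4  5  6
  t  2  1  0  1  2  3  4  5
  p  3  2  1  0  1  2  3  4
  n  4  3  2  1  1  1  2  3
  g  5  4  3  2  2  2  1  2
The bottom-right entry gives D[5][7] = 2, so no sequence of fewer than 2 edits works. Backtracking through the table gives one optimal edit sequence (2 edits):
  mtpng → mtpjng (ins j @4)
  mtpjng → mtpjngj (ins j @7)
Edit distance = 2.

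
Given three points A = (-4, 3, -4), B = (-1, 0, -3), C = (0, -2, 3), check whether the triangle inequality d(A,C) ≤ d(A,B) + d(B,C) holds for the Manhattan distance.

d(A,B) = 3 + 3 + 1 = 7, d(B,C) = 1 + 2 + 6 = 9, d(A,C) = 4 + 5 + 7 = 16.
d(A,C) = 16 ≤ 7 + 9 = 16. Triangle inequality is satisfied.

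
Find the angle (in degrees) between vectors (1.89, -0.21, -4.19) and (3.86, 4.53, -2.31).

With u = (1.89, -0.21, -4.19), v = (3.86, 4.53, -2.31):
u·v = 1.89·3.86 + (-0.21)·4.53 + (-4.19)·(-2.31) = 7.2954 + (-0.9513) + 9.6789 = 16.023.
|u| = √(1.89² + (-0.21)² + (-4.19)²) = √(3.5721 + 0.0441 + 17.5561) = √21.1723, |v| = √(3.86² + 4.53² + (-2.31)²) = √(14.8996 + 20.5209 + 5.3361) = √40.7566.
cos θ = (u·v)/(|u||v|) = 16.023/(√21.1723·√40.7566) ≈ 0.545457
θ = arccos(0.545457) ≈ 56.94°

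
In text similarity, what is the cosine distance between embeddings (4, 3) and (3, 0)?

With u = (4, 3), v = (3, 0):
u·v = 4·3 + 3·0 = 12 + 0 = 12.
|u| = √(4² + 3²) = √25, |v| = √(3² + 0²) = √9, so |u||v| = √(25·9) = √225 = 15.
cos θ = (u·v)/(|u||v|) = 12/15 = 0.8
Cosine distance = 1 - cos θ = 1 - 0.8 = 0.2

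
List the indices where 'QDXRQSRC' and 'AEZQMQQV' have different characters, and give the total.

Differing positions: 1, 2, 3, 4, 5, 6, 7, 8. Hamming distance = 8.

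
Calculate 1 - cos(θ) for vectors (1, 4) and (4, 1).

With u = (1, 4), v = (4, 1):
u·v = 1·4 + 4·1 = 4 + 4 = 8.
|u| = √(1² + 4²) = √17, |v| = √(4² + 1²) = √17, so |u||v| = √(17·17) = √289 = 17.
cos θ = (u·v)/(|u||v|) = 8/17 ≈ 0.4706
Cosine distance = 1 - cos θ ≈ 1 - 0.4706 = 0.5294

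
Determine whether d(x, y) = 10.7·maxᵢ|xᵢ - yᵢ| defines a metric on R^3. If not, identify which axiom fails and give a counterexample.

Yes. The L∞ (Chebyshev) norm induces a metric on R^3, and multiplying a metric by a positive constant 10.7 > 0 preserves all four axioms: non-negativity (10.7·||x-y|| ≥ 0), identity (10.7·||x-y|| = 0 ⟺ ||x-y|| = 0 ⟺ x = y), symmetry (||x-y|| = ||y-x||), and the triangle inequality (10.7·||x-z|| ≤ 10.7·||x-y|| + 10.7·||y-z||). So d is a metric.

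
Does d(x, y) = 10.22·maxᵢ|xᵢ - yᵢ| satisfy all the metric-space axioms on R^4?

Yes. The L∞ (Chebyshev) norm induces a metric on R^4, and multiplying a metric by a positive constant 10.22 > 0 preserves all four axioms: non-negativity (10.22·||x-y|| ≥ 0), identity (10.22·||x-y|| = 0 ⟺ ||x-y|| = 0 ⟺ x = y), symmetry (||x-y|| = ||y-x||), and the triangle inequality (10.22·||x-z|| ≤ 10.22·||x-y|| + 10.22·||y-z||). So d is a metric.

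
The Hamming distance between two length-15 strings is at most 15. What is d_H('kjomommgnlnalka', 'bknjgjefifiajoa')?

Differing positions: 1, 2, 3, 4, 5, 6, 7, 8, 9, 10, 11, 13, 14. Hamming distance = 13. The maximum possible Hamming distance for length-15 strings is 15, so d_H/15 = 13/15 ≈ 0.8667.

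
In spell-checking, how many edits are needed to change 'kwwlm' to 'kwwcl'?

Let D[i][j] be the edit distance between the first i characters of 'kwwlm' and the first j characters of 'kwwcl', with D[i][0] = i, D[0][j] = j, and D[i][j] = D[i-1][j-1] if the characters match, else 1 + min(D[i-1][j], D[i][j-1], D[i-1][j-1]). Filling the table (rows: prefixes of 'kwwlm', columns: prefixes of 'kwwcl'):
     ε  k  w  w  c  l
  ε  0  1  2  3  4  5
  k  1  0  1  2  3  4
  w  2  1  0  1  2  3
  w  3  2  1  0  1  2
  l  4  3  2  1  1  1
  m  5  4  3  2  2  2
The bottom-right entry gives D[5][5] = 2, so no sequence of fewer than 2 edits works. Backtracking through the table gives one optimal edit sequence (2 edits):
  kwwlm → kwwcm (sub l→c @4)
  kwwcm → kwwcl (sub m→l @5)
Edit distance = 2.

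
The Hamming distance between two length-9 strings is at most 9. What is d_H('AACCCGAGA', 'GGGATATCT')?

Differing positions: 1, 2, 3, 4, 5, 6, 7, 8, 9. Hamming distance = 9. The maximum possible Hamming distance for length-9 strings is 9, so d_H/9 = 9/9 = 1.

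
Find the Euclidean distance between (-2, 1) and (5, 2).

√(Σ(x_i - y_i)²) = √((-2 - 5)² + (1 - 2)²)
= √((-7)² + (-1)²) = √(49 + 1) = √50 ≈ 7.0711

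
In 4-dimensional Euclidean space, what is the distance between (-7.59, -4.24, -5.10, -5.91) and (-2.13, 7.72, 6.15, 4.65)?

√(Σ(x_i - y_i)²) = √((-7.59 - (-2.13))² + (-4.24 - 7.72)² + (-5.1 - 6.15)² + (-5.91 - 4.65)²)
= √((-5.46)² + (-11.96)² + (-11.25)² + (-10.56)²) = √(29.8116 + 143.0416 + 126.5625 + 111.5136) = √410.9293 ≈ 20.2714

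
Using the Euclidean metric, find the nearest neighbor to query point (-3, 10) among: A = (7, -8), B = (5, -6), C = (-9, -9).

Distances: d(A) ≈ 20.5913, d(B) ≈ 17.8885, d(C) ≈ 19.9249. Nearest: B = (5, -6) with distance 17.8885.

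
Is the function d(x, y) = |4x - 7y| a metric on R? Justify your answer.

No. d fails symmetry: d(1, 7) = |4·1 - 7·7| = |-45| = 45, but d(7, 1) = |4·7 - 7·1| = |21| = 21. Since 45 ≠ 21, d(x,y) ≠ d(y,x) in general.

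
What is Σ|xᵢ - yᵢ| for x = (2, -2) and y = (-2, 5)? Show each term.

Σ|x_i - y_i| = |2 - (-2)| + |-2 - 5| = 4 + 7 = 11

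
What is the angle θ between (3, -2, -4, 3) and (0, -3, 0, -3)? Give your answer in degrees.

With u = (3, -2, -4, 3), v = (0, -3, 0, -3):
u·v = 3·0 + (-2)·(-3) + (-4)·0 + 3·(-3) = 0 + 6 + 0 + (-9) = -3.
|u| = √(3² + (-2)² + (-4)² + 3²) = √38, |v| = √(0² + (-3)² + 0² + (-3)²) = √18, so |u||v| = √(38·18) = √684.
cos θ = (u·v)/(|u||v|) = -3/√684 ≈ -0.114708
θ = arccos(-0.114708) ≈ 96.59°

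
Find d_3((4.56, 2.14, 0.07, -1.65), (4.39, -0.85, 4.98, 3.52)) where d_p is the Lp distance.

(Σ|x_i - y_i|^3)^(1/3) = (|4.56 - 4.39|^3 + |2.14 - (-0.85)|^3 + |0.07 - 4.98|^3 + |-1.65 - 3.52|^3)^(1/3)
= (0.17^3 + 2.99^3 + 4.91^3 + 5.17^3)^(1/3) ≈ (0.0049 + 26.7309 + 118.3708 + 138.1884)^(1/3) = (283.295)^(1/3) ≈ 6.5677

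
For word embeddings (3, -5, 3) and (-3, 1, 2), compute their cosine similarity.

With u = (3, -5, 3), v = (-3, 1, 2):
u·v = 3·(-3) + (-5)·1 + 3·2 = (-9) + (-5) + 6 = -8.
|u| = √(3² + (-5)² + 3²) = √43, |v| = √((-3)² + 1² + 2²) = √14, so |u||v| = √(43·14) = √602.
cos θ = (u·v)/(|u||v|) = -8/√602 ≈ -0.3261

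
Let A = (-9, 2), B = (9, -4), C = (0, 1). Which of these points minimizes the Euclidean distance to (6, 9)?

Distances: d(A) ≈ 16.5529, d(B) ≈ 13.3417, d(C) = 10. Nearest: C = (0, 1) with distance 10.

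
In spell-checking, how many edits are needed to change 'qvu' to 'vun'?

Let D[i][j] be the edit distance between the first i characters of 'qvu' and the first j characters of 'vun', with D[i][0] = i, D[0][j] = j, and D[i][j] = D[i-1][j-1] if the characters match, else 1 + min(D[i-1][j], D[i][j-1], D[i-1][j-1]). Filling the table (rows: prefixes of 'qvu', columns: prefixes of 'vun'):
     ε  v  u  n
  ε  0  1  2  3
  q  1  1  2  3
  v  2  1  2  3
  u  3  2  1  2
The bottom-right entry gives D[3][3] = 2, so no sequence of fewer than 2 edits works. Backtracking through the table gives one optimal edit sequence (2 edits):
  qvu → vu (del q @1)
  vu → vun (ins n @3)
Edit distance = 2.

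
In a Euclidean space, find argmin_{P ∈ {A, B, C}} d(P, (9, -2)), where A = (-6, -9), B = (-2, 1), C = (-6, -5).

Distances: d(A) ≈ 16.5529, d(B) ≈ 11.4018, d(C) ≈ 15.2971. Nearest: B = (-2, 1) with distance 11.4018.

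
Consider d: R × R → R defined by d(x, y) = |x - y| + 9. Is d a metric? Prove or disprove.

No. d fails identity of indiscernibles (specifically d(x,x) = 0): d(-5, -5) = |-5 - (-5)| + 9 = 0 + 9 = 9 ≠ 0.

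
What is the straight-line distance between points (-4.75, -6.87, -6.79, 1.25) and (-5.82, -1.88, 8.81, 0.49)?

√(Σ(x_i - y_i)²) = √((-4.75 - (-5.82))² + (-6.87 - (-1.88))² + (-6.79 - 8.81)² + (1.25 - 0.49)²)
= √(1.07² + (-4.99)² + (-15.6)² + 0.76²) = √(1.1449 + 24.9001 + 243.36 + 0.5776) = √269.9826 ≈ 16.4311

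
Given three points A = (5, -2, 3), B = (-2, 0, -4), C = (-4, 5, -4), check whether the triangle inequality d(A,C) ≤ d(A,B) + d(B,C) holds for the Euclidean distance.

d(A,B) = √(7² + 2² + 7²) = √102 ≈ 10.0995, d(B,C) = √(2² + 5² + 0²) = √29 ≈ 5.3852, d(A,C) = √(9² + 7² + 7²) = √179 ≈ 13.3791.
d(A,C) ≈ 13.3791 ≤ 10.0995 + 5.3852 = 15.4847. Triangle inequality is satisfied.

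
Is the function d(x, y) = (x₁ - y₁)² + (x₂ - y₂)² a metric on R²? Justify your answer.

No. The squared Euclidean distance fails the triangle inequality. Counterexample: x = (0, 0), y = (4, 2), z = (8, 4). d(x,z) = 8² + 4² = 80, but d(x,y) + d(y,z) = (4² + 2²) + (4² + 2²) = 20 + 20 = 40. Since 80 > 40, the triangle inequality is violated. (Note: √d, the ordinary Euclidean distance, IS a metric.)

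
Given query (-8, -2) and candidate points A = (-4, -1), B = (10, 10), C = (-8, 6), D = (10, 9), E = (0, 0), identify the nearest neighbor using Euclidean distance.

Distances: d(A) ≈ 4.1231, d(B) ≈ 21.6333, d(C) = 8, d(D) ≈ 21.095, d(E) ≈ 8.2462. Nearest: A = (-4, -1) with distance 4.1231.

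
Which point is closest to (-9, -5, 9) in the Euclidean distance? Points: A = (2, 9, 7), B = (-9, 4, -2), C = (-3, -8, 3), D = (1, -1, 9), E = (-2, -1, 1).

Distances: d(A) ≈ 17.9165, d(B) ≈ 14.2127, d(C) = 9, d(D) ≈ 10.7703, d(E) ≈ 11.3578. Nearest: C = (-3, -8, 3) with distance 9.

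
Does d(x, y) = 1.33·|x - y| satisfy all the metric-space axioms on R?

Yes. Since |x - y| is a metric on R and 1.33 > 0, the positive scalar multiple 1.33·|x - y| is also a metric: scaling by a positive constant preserves non-negativity, identity (d=0 ⟺ |x-y|=0 ⟺ x=y), symmetry, and the triangle inequality.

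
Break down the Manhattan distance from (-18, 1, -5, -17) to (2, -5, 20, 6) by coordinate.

Σ|x_i - y_i| = |-18 - 2| + |1 - (-5)| + |-5 - 20| + |-17 - 6| = 20 + 6 + 25 + 23 = 74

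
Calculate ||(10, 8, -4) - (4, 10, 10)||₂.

√(Σ(x_i - y_i)²) = √((10 - 4)² + (8 - 10)² + (-4 - 10)²)
= √(6² + (-2)² + (-14)²) = √(36 + 4 + 196) = √236 ≈ 15.3623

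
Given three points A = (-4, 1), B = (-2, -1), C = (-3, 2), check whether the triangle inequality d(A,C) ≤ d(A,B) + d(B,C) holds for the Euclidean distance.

d(A,B) = √(2² + 2²) = √8 ≈ 2.8284, d(B,C) = √(1² + 3²) = √10 ≈ 3.1623, d(A,C) = √(1² + 1²) = √2 ≈ 1.4142.
d(A,C) ≈ 1.4142 ≤ 2.8284 + 3.1623 = 5.9907. Triangle inequality is satisfied.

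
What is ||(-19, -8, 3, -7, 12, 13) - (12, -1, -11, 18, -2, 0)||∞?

max(|x_i - y_i|) = max(|-19 - 12|, |-8 - (-1)|, |3 - (-11)|, |-7 - 18|, |12 - (-2)|, |13 - 0|) = max(31, 7, 14, 25, 14, 13) = 31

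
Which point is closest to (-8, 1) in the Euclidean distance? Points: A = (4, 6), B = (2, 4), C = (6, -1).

Distances: d(A) = 13, d(B) ≈ 10.4403, d(C) ≈ 14.1421. Nearest: B = (2, 4) with distance 10.4403.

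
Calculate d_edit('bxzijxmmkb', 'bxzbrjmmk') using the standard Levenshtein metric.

Let D[i][j] be the edit distance between the first i characters of 'bxzijxmmkb' and the first j characters of 'bxzbrjmmk', with D[i][0] = i, D[0][j] = j, and D[i][j] = D[i-1][j-1] if the characters match, else 1 + min(D[i-1][j], D[i][j-1], D[i-1][j-1]). Filling the table (rows: prefixes of 'bxzijxmmkb', columns: prefixes of 'bxzbrjmmk'):
     ε  b  x  z  b  r  j  m  m  k
  ε  0  1  2  3  4  5  6  7  8  9
  b  1  0  1  2  3  4  5  6  7  8
  x  2  1  0  1  2  3  4  5  6  7
  z  3  2  1  0  1  2  3  4  5  6
  i  4  3  2  1  1  2  3  4  5  6
  j  5  4  3  2  2  2  2  3  4  5
  x  6  5  4  3  3  3  3  3  4  5
  m  7  6  5  4  4  4  4  3  3  4
  m  8  7  6  5  5  5  5  4  3  4
  k  9  8  7  6  6  6  6  5  4  3
  b 10  9  8  7  6  7  7  6  5  4
The bottom-right entry gives D[10][9] = 4, so no sequence of fewer than 4 edits works. Backtracking through the table gives one optimal edit sequence (4 edits):
  bxzijxmmkb → bxzbjxmmkb (sub i→b @4)
  bxzbjxmmkb → bxzbrxmmkb (sub j→r @5)
  bxzbrxmmkb → bxzbrjmmkb (sub x→j @6)
  bxzbrjmmkb → bxzbrjmmk (del b @10)
Edit distance = 4.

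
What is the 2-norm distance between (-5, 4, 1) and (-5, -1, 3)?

(Σ|x_i - y_i|^2)^(1/2) = (|-5 - (-5)|^2 + |4 - (-1)|^2 + |1 - 3|^2)^(1/2)
= (0^2 + 5^2 + 2^2)^(1/2) = (0 + 25 + 4)^(1/2) = (29)^(1/2) ≈ 5.3852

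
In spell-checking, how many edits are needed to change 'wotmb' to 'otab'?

Let D[i][j] be the edit distance between the first i characters of 'wotmb' and the first j characters of 'otab', with D[i][0] = i, D[0][j] = j, and D[i][j] = D[i-1][j-1] if the characters match, else 1 + min(D[i-1][j], D[i][j-1], D[i-1][j-1]). Filling the table (rows: prefixes of 'wotmb', columns: prefixes of 'otab'):
     ε  o  t  a  b
  ε  0  1  2  3  4
  w  1  1  2  3  4
  o  2  1  2  3  4
  t  3  2  1  2  3
  m  4  3  2  2  3
  b  5  4  3  3  2
The bottom-right entry gives D[5][4] = 2, so no sequence of fewer than 2 edits works. Backtracking through the table gives one optimal edit sequence (2 edits):
  wotmb → otmb (del w @1)
  otmb → otab (sub m→a @3)
Edit distance = 2.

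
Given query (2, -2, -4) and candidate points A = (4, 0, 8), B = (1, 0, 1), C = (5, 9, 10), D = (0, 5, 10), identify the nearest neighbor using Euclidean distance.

Distances: d(A) ≈ 12.3288, d(B) ≈ 5.4772, d(C) ≈ 18.0555, d(D) ≈ 15.7797. Nearest: B = (1, 0, 1) with distance 5.4772.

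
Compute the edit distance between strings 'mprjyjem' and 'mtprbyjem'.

Let D[i][j] be the edit distance between the first i characters of 'mprjyjem' and the first j characters of 'mtprbyjem', with D[i][0] = i, D[0][j] = j, and D[i][j] = D[i-1][j-1] if the characters match, else 1 + min(D[i-1][j], D[i][j-1], D[i-1][j-1]). Filling the table (rows: prefixes of 'mprjyjem', columns: prefixes of 'mtprbyjem'):
     ε  m  t  p  r  b  y  j  e  m
  ε  0  1  2  3  4  5  6  7  8  9
  m  1  0  1  2  3  4  5  6  7  8
  p  2  1  1  1  2  3  4  5  6  7
  r  3  2  2  2  1  2  3  4  5  6
  j  4  3  3  3  2  2  3  3  4  5
  y  5  4  4  4  3  3  2  3  4  5
  j  6  5  5  5  4  4  3  2  3  4
  e  7  6  6  6  5  5  4  3  2  3
  m  8  7  7  7  6  6  5  4  3  2
The bottom-right entry gives D[8][9] = 2, so no sequence of fewer than 2 edits works. Backtracking through the table gives one optimal edit sequence (2 edits):
  mprjyjem → mtprjyjem (ins t @2)
  mtprjyjem → mtprbyjem (sub j→b @5)
Edit distance = 2.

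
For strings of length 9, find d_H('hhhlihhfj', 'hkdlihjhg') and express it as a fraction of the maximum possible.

Differing positions: 2, 3, 7, 8, 9. Hamming distance = 5. The maximum possible Hamming distance for length-9 strings is 9, so d_H/9 = 5/9 ≈ 0.5556.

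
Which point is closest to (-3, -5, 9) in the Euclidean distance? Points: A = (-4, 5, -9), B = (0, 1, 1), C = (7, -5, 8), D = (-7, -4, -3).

Distances: d(A) ≈ 20.6155, d(B) ≈ 10.4403, d(C) ≈ 10.0499, d(D) ≈ 12.6886. Nearest: C = (7, -5, 8) with distance 10.0499.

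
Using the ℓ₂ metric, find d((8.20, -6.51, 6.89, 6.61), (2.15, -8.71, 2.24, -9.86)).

√(Σ(x_i - y_i)²) = √((8.2 - 2.15)² + (-6.51 - (-8.71))² + (6.89 - 2.24)² + (6.61 - (-9.86))²)
= √(6.05² + 2.2² + 4.65² + 16.47²) = √(36.6025 + 4.84 + 21.6225 + 271.2609) = √334.3259 ≈ 18.2846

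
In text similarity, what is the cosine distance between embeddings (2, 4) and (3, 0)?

With u = (2, 4), v = (3, 0):
u·v = 2·3 + 4·0 = 6 + 0 = 6.
|u| = √(2² + 4²) = √20, |v| = √(3² + 0²) = √9, so |u||v| = √(20·9) = √180.
cos θ = (u·v)/(|u||v|) = 6/√180 ≈ 0.4472
Cosine distance = 1 - cos θ ≈ 1 - 0.4472 = 0.5528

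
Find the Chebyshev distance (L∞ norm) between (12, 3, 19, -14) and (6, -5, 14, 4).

max(|x_i - y_i|) = max(|12 - 6|, |3 - (-5)|, |19 - 14|, |-14 - 4|) = max(6, 8, 5, 18) = 18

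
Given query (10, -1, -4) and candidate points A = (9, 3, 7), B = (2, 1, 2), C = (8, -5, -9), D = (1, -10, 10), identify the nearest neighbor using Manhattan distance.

Distances: d(A) = 16, d(B) = 16, d(C) = 11, d(D) = 32. Nearest: C = (8, -5, -9) with distance 11.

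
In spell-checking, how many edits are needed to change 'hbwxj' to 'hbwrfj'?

Let D[i][j] be the edit distance between the first i characters of 'hbwxj' and the first j characters of 'hbwrfj', with D[i][0] = i, D[0][j] = j, and D[i][j] = D[i-1][j-1] if the characters match, else 1 + min(D[i-1][j], D[i][j-1], D[i-1][j-1]). Filling the table (rows: prefixes of 'hbwxj', columns: prefixes of 'hbwrfj'):
     ε  h  b  w  r  f  j
  ε  0  1  2  3  4  5  6
  h  1  0  1  2  3  4  5
  b  2  1  0  1  2  3  4
  w  3  2  1  0  1  2  3
  x  4  3  2  1  1  2  3
  j  5  4  3  2  2  2  2
The bottom-right entry gives D[5][6] = 2, so no sequence of fewer than 2 edits works. Backtracking through the table gives one optimal edit sequence (2 edits):
  hbwxj → hbwrxj (ins r @4)
  hbwrxj → hbwrfj (sub x→f @5)
Edit distance = 2.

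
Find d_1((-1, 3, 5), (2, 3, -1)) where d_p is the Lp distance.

Σ|x_i - y_i| = |-1 - 2| + |3 - 3| + |5 - (-1)| = 3 + 0 + 6 = 9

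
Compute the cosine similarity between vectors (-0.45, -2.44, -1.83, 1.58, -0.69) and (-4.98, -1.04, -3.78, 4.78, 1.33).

With u = (-0.45, -2.44, -1.83, 1.58, -0.69), v = (-4.98, -1.04, -3.78, 4.78, 1.33):
u·v = (-0.45)·(-4.98) + (-2.44)·(-1.04) + (-1.83)·(-3.78) + 1.58·4.78 + (-0.69)·1.33 = 2.241 + 2.5376 + 6.9174 + 7.5524 + (-0.9177) = 18.3307.
|u| = √((-0.45)² + (-2.44)² + (-1.83)² + 1.58² + (-0.69)²) = √(0.2025 + 5.9536 + 3.3489 + 2.4964 + 0.4761) = √12.4775, |v| = √((-4.98)² + (-1.04)² + (-3.78)² + 4.78² + 1.33²) = √(24.8004 + 1.0816 + 14.2884 + 22.8484 + 1.7689) = √64.7877.
cos θ = (u·v)/(|u||v|) = 18.3307/(√12.4775·√64.7877) ≈ 0.6447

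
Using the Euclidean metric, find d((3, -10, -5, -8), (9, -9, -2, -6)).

√(Σ(x_i - y_i)²) = √((3 - 9)² + (-10 - (-9))² + (-5 - (-2))² + (-8 - (-6))²)
= √((-6)² + (-1)² + (-3)² + (-2)²) = √(36 + 1 + 9 + 4) = √50 ≈ 7.0711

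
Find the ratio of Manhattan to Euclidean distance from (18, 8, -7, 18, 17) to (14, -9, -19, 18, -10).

L1 = |18 - 14| + |8 - (-9)| + |-7 - (-19)| + |18 - 18| + |17 - (-10)| = 4 + 17 + 12 + 0 + 27 = 60
L2 = √(4² + 17² + 12² + 0² + 27²) = √1178 ≈ 34.322
L1 ≥ L2 always (equality iff movement is along one axis); L1 > L2 here.
Ratio L1/L2 = 60/√1178 ≈ 1.7481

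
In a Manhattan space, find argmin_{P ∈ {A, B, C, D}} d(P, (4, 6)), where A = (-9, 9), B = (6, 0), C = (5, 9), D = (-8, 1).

Distances: d(A) = 16, d(B) = 8, d(C) = 4, d(D) = 17. Nearest: C = (5, 9) with distance 4.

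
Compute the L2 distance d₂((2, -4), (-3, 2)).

√(Σ(x_i - y_i)²) = √((2 - (-3))² + (-4 - 2)²)
= √(5² + (-6)²) = √(25 + 36) = √61 ≈ 7.8102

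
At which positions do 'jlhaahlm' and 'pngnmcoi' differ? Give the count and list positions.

Differing positions: 1, 2, 3, 4, 5, 6, 7, 8. Hamming distance = 8.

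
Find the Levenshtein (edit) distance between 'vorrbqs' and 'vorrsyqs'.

Let D[i][j] be the edit distance between the first i characters of 'vorrbqs' and the first j characters of 'vorrsyqs', with D[i][0] = i, D[0][j] = j, and D[i][j] = D[i-1][j-1] if the characters match, else 1 + min(D[i-1][j], D[i][j-1], D[i-1][j-1]). Filling the table (rows: prefixes of 'vorrbqs', columns: prefixes of 'vorrsyqs'):
     ε  v  o  r  r  s  y  q  s
  ε  0  1  2  3  4  5  6  7  8
  v  1  0  1  2  3  4  5  6  7
  o  2  1  0  1  2  3  4  5  6
  r  3  2  1  0  1  2  3  4  5
  r  4  3  2  1  0  1  2  3  4
  b  5  4  3  2  1  1  2  3  4
  q  6  5  4  3  2  2  2  2  3
  s  7  6  5  4  3  2  3  3  2
The bottom-right entry gives D[7][8] = 2, so no sequence of fewer than 2 edits works. Backtracking through the table gives one optimal edit sequence (2 edits):
  vorrbqs → vorrsbqs (ins s @5)
  vorrsbqs → vorrsyqs (sub b→y @6)
Edit distance = 2.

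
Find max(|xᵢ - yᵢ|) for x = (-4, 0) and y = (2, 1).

max(|x_i - y_i|) = max(|-4 - 2|, |0 - 1|) = max(6, 1) = 6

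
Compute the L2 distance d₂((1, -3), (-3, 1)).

√(Σ(x_i - y_i)²) = √((1 - (-3))² + (-3 - 1)²)
= √(4² + (-4)²) = √(16 + 16) = √32 ≈ 5.6569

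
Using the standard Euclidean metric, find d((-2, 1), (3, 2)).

√(Σ(x_i - y_i)²) = √((-2 - 3)² + (1 - 2)²)
= √((-5)² + (-1)²) = √(25 + 1) = √26 ≈ 5.099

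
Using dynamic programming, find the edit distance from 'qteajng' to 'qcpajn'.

Let D[i][j] be the edit distance between the first i characters of 'qteajng' and the first j characters of 'qcpajn', with D[i][0] = i, D[0][j] = j, and D[i][j] = D[i-1][j-1] if the characters match, else 1 + min(D[i-1][j], D[i][j-1], D[i-1][j-1]). Filling the table (rows: prefixes of 'qteajng', columns: prefixes of 'qcpajn'):
     ε  q  c  p  a  j  n
  ε  0  1  2  3  4  5  6
  q  1  0  1  2  3  4  5
  t  2  1  1  2  3  4  5
  e  3  2  2  2  3  4  5
  a  4  3  3  3  2  3  4
  j  5  4  4  4  3  2  3
  n  6  5  5  5  4  3  2
  g  7  6  6  6  5  4  3
The bottom-right entry gives D[7][6] = 3, so no sequence of fewer than 3 edits works. Backtracking through the table gives one optimal edit sequence (3 edits):
  qteajng → qceajng (sub t→c @2)
  qceajng → qcpajng (sub e→p @3)
  qcpajng → qcpajn (del g @7)
Edit distance = 3.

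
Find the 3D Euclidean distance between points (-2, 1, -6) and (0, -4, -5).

√(Σ(x_i - y_i)²) = √((-2 - 0)² + (1 - (-4))² + (-6 - (-5))²)
= √((-2)² + 5² + (-1)²) = √(4 + 25 + 1) = √30 ≈ 5.4772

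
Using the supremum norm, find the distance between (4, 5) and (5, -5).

max(|x_i - y_i|) = max(|4 - 5|, |5 - (-5)|) = max(1, 10) = 10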